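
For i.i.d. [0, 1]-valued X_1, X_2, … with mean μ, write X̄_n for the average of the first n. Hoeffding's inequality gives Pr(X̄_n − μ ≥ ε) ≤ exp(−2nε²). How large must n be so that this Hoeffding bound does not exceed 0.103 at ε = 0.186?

Require exp(−2nε²) ≤ 0.103, i.e. 2nε² ≥ ln(1/0.103) = 2.273026.
So n ≥ 2.273026 / (2·0.186²) = 32.851.
The smallest integer n is 33.

33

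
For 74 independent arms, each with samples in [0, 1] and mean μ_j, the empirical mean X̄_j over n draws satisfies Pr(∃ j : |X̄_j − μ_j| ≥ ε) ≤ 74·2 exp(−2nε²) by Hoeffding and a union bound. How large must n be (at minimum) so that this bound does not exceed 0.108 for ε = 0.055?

1194

Need 2·74·exp(−2nε²) ≤ 0.108, i.e. exp(−2nε²) ≤ 0.108/148.
So 2nε² ≥ ln(148/0.108) = 7.222836.
Hence n ≥ 7.222836/(2·0.055²) = 1193.857.
The smallest integer n is 1194.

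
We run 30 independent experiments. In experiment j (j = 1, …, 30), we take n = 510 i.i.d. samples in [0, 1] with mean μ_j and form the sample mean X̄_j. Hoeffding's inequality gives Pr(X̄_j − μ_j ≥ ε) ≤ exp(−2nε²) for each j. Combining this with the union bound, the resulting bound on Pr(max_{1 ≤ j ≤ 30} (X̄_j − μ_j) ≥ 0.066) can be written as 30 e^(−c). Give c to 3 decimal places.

4.443

Union bound over the 30 events: Pr(max_{1 ≤ j ≤ 30} (X̄_j − μ_j) ≥ 0.066) ≤ 30·exp(−2nε²) = 30 exp(−2·510·0.066²).
So c = 2·510·0.066² = 4.4431.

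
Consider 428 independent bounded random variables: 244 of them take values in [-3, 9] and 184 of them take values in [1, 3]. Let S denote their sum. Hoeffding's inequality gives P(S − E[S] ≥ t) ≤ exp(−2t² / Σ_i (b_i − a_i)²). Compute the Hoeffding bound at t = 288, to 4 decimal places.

0.0098

Σ(b_i − a_i)² = 244·12² + 184·2² = 35872.
Exponent = 2·288² / 35872 = 4.62444.
Bound = exp(−4.62444) = 0.00981.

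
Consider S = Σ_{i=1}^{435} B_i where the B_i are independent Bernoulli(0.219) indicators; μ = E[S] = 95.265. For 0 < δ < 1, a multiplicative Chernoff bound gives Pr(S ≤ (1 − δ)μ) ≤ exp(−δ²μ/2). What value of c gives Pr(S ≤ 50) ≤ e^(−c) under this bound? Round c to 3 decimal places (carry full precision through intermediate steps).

Write 50 = (1 − δ)μ, so δ = 1 − 50/95.265 = 0.4751483…
Then the exponent is δ²μ/2 = (μ − 50)²/(2μ) = 10.753793.

10.754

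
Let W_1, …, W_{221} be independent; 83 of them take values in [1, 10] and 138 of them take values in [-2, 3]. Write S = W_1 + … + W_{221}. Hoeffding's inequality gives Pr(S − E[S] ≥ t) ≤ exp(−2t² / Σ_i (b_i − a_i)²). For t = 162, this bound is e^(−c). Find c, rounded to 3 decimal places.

Σ(b_i − a_i)² = 83·9² + 138·5² = 10173.
c = 2t² / 10173 = 2·162² / 10173 = 5.1595.

5.160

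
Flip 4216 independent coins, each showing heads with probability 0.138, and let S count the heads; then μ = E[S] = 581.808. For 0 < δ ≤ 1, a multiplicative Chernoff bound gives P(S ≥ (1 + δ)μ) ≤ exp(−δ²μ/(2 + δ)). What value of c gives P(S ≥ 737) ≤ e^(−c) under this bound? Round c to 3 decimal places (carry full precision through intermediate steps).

18.262

Write 737 = (1 + δ)μ, so δ = 737/581.808 − 1 = 0.2667409…
Then the exponent is δ²μ/(2 + δ) = (737 − μ)² / (μ·(2 + δ)) = 18.262368.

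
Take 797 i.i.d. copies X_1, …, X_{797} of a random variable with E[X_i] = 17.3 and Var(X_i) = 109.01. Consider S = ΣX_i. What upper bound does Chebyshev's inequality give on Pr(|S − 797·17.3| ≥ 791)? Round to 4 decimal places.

0.1389

Var(S) = n·Var(X_i) = 797·109.01 = 86880.97.
Chebyshev: Pr(|S − 797·17.3| ≥ 791) ≤ Var(S)/791² = 86880.97/625681 = 0.1389.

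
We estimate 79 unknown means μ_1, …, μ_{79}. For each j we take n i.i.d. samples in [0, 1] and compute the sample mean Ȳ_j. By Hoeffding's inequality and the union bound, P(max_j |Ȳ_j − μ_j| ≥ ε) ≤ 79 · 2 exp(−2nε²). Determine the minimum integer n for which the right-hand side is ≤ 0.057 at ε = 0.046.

1874

Need 2·79·exp(−2nε²) ≤ 0.057, i.e. exp(−2nε²) ≤ 0.057/158.
So 2nε² ≥ ln(158/0.057) = 7.927299.
Hence n ≥ 7.927299/(2·0.046²) = 1873.180.
The smallest integer n is 1874.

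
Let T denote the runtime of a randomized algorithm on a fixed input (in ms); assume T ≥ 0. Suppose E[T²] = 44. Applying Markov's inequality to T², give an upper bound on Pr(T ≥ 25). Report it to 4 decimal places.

0.0704

Since T ≥ 0, the event {T ≥ 25} is the same as {T² ≥ 625}.
Markov's inequality applied to T² gives Pr(T² ≥ 625) ≤ E[T²]/625 = 44/625 = 0.0704.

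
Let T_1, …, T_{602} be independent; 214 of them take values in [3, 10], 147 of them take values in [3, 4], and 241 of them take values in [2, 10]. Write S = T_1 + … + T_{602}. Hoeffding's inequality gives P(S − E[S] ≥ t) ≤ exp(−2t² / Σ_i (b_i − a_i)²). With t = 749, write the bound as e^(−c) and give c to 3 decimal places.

43.060

Σ(b_i − a_i)² = 214·7² + 147·1² + 241·8² = 26057.
c = 2t² / 26057 = 2·749² / 26057 = 43.0595.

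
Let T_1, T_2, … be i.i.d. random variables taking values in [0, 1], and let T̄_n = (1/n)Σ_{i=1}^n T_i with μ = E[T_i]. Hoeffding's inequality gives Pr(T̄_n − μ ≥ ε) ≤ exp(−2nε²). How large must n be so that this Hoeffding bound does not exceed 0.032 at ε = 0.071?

Require exp(−2nε²) ≤ 0.032, i.e. 2nε² ≥ ln(1/0.032) = 3.442019.
So n ≥ 3.442019 / (2·0.071²) = 341.402.
The smallest integer n is 342.

342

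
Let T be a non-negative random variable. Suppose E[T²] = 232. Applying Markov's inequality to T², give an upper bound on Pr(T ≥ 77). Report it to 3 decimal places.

0.039

Since T ≥ 0, the event {T ≥ 77} is the same as {T² ≥ 5929}.
Markov's inequality applied to T² gives Pr(T² ≥ 5929) ≤ E[T²]/5929 = 232/5929 = 0.0391.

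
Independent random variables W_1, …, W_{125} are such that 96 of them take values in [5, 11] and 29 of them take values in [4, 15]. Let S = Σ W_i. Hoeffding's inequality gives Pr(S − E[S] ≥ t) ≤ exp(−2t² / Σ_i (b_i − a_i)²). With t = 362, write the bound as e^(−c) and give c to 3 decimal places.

Σ(b_i − a_i)² = 96·6² + 29·11² = 6965.
c = 2t² / 6965 = 2·362² / 6965 = 37.6293.

37.629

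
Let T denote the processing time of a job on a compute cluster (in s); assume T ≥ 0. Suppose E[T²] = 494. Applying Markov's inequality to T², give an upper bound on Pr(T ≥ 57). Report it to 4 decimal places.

Since T ≥ 0, the event {T ≥ 57} is the same as {T² ≥ 3249}.
Markov's inequality applied to T² gives Pr(T² ≥ 3249) ≤ E[T²]/3249 = 494/3249 = 0.1520.

0.1520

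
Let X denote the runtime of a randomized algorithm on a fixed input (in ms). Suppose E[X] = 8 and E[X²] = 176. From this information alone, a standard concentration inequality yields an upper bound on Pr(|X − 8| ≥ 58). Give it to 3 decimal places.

0.033

The first two moments determine the variance, so Chebyshev's inequality is the sharpest standard bound available.
Var(X) = E[X²] − (E[X])² = 176 − 64 = 112.
Chebyshev's inequality: Pr(|X − μ| ≥ t) ≤ Var(X)/t² = 112/3364 = 0.0333.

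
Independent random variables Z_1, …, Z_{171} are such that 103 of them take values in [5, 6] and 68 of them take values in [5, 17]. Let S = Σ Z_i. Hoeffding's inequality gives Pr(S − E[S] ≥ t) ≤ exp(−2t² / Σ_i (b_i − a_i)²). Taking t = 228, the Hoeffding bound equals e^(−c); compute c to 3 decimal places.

10.507

Σ(b_i − a_i)² = 103·1² + 68·12² = 9895.
c = 2t² / 9895 = 2·228² / 9895 = 10.5071.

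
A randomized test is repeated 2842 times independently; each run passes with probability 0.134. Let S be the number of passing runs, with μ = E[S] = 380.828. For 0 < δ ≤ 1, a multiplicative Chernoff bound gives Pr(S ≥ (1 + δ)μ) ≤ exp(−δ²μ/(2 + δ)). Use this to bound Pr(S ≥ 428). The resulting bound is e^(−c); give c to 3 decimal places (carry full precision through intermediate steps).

2.751

Write 428 = (1 + δ)μ, so δ = 428/380.828 − 1 = 0.1238669…
Then the exponent is δ²μ/(2 + δ) = (428 − μ)² / (μ·(2 + δ)) = 2.751138.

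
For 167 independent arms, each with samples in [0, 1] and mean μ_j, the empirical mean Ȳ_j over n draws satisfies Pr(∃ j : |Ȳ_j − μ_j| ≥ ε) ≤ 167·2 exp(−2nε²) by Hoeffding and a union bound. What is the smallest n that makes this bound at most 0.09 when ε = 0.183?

123

Need 2·167·exp(−2nε²) ≤ 0.09, i.e. exp(−2nε²) ≤ 0.09/334.
So 2nε² ≥ ln(334/0.09) = 8.219087.
Hence n ≥ 8.219087/(2·0.183²) = 122.713.
The smallest integer n is 123.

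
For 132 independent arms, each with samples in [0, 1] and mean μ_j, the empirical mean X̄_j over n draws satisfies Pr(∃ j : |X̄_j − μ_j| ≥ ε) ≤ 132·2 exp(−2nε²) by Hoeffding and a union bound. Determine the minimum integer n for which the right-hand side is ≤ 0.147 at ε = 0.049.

Need 2·132·exp(−2nε²) ≤ 0.147, i.e. exp(−2nε²) ≤ 0.147/264.
So 2nε² ≥ ln(264/0.147) = 7.493272.
Hence n ≥ 7.493272/(2·0.049²) = 1560.448.
The smallest integer n is 1561.

1561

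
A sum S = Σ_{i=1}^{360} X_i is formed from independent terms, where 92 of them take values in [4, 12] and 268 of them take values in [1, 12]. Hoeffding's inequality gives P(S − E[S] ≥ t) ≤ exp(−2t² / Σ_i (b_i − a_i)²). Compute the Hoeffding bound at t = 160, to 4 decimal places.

0.2628

Σ(b_i − a_i)² = 92·8² + 268·11² = 38316.
Exponent = 2·160² / 38316 = 1.33626.
Bound = exp(−1.33626) = 0.26283.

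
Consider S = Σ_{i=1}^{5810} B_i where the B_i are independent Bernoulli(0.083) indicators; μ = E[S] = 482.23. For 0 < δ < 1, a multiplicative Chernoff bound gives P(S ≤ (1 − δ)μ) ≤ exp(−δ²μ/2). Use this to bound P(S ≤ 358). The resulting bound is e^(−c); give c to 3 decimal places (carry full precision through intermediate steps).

Write 358 = (1 − δ)μ, so δ = 1 − 358/482.23 = 0.2576157…
Then the exponent is δ²μ/2 = (μ − 358)²/(2μ) = 16.001797.

16.002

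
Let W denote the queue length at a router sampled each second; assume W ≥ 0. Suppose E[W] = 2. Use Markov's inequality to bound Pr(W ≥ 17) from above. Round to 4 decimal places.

Markov's inequality: for a non-negative random variable, Pr(W ≥ a) ≤ E[W]/a.
Here E[W] = 2 and a = 17, so the bound is 2/17 = 0.1176.

0.1176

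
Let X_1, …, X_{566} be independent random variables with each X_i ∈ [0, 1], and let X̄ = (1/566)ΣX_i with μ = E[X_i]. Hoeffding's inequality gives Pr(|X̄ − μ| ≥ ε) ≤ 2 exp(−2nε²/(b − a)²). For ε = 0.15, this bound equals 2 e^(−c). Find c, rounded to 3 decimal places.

c = 2nε²/(b − a)² = 2·566·0.15² / 1² = 25.4700.

25.470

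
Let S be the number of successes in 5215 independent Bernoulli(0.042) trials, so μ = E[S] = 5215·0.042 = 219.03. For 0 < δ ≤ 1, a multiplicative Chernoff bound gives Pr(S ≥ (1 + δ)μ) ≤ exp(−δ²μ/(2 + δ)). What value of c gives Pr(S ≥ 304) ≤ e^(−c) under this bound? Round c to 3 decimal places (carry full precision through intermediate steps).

13.804

Write 304 = (1 + δ)μ, so δ = 304/219.03 − 1 = 0.3879377…
Then the exponent is δ²μ/(2 + δ) = (304 − μ)² / (μ·(2 + δ)) = 13.803990.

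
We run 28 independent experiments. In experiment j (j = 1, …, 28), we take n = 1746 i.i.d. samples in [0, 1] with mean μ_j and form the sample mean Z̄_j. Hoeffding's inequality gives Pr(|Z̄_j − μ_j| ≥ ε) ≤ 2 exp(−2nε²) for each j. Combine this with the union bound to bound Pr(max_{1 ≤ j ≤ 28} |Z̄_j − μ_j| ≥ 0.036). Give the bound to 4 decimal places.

Per-experiment Hoeffding bound: 2·exp(−2·1746·0.036²) = 2·exp(−4.52563) = 0.021656.
Union bound over 28 events: 28·0.021656 = 0.60636.

0.6064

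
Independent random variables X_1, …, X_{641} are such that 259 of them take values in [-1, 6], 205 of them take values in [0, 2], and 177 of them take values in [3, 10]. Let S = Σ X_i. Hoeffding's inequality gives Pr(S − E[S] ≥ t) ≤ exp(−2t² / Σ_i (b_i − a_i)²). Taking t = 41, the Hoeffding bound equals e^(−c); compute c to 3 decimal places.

Σ(b_i − a_i)² = 259·7² + 205·2² + 177·7² = 22184.
c = 2t² / 22184 = 2·41² / 22184 = 0.1516.

0.152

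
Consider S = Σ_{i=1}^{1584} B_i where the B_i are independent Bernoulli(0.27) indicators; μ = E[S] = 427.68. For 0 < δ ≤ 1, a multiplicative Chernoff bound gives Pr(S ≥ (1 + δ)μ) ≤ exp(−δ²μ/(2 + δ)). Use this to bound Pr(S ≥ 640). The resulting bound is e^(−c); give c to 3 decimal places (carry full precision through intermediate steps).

Write 640 = (1 + δ)μ, so δ = 640/427.68 − 1 = 0.4964459…
Then the exponent is δ²μ/(2 + δ) = (640 − μ)² / (μ·(2 + δ)) = 42.222185.

42.222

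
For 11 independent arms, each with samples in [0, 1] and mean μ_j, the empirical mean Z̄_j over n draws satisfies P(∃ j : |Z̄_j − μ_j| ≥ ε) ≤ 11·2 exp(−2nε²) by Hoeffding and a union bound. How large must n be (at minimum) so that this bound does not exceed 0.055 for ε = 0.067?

668

Need 2·11·exp(−2nε²) ≤ 0.055, i.e. exp(−2nε²) ≤ 0.055/22.
So 2nε² ≥ ln(22/0.055) = 5.991465.
Hence n ≥ 5.991465/(2·0.067²) = 667.350.
The smallest integer n is 668.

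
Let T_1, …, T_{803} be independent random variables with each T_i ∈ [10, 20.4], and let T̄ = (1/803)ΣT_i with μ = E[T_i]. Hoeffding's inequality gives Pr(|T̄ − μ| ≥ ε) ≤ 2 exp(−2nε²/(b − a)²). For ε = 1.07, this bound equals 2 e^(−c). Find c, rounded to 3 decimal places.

17.000

c = 2nε²/(b − a)² = 2·803·1.07² / 10.4² = 16.9999.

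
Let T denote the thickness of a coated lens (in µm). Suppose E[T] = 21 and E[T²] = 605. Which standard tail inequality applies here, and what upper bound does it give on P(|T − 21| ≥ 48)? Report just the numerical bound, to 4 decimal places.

0.0712

The first two moments determine the variance, so Chebyshev's inequality is the sharpest standard bound available.
Var(T) = E[T²] − (E[T])² = 605 − 441 = 164.
Chebyshev's inequality: P(|T − μ| ≥ t) ≤ Var(T)/t² = 164/2304 = 0.0712.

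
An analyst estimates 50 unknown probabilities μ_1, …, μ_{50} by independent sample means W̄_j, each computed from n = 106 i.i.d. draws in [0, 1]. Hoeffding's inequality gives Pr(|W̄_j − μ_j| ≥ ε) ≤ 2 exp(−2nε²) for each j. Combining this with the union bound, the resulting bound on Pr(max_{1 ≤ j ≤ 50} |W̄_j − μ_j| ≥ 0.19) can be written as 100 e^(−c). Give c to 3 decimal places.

7.653

Union bound over the 50 events: Pr(max_{1 ≤ j ≤ 50} |W̄_j − μ_j| ≥ 0.19) ≤ 50·2·exp(−2nε²) = 100 exp(−2·106·0.19²).
So c = 2·106·0.19² = 7.6532.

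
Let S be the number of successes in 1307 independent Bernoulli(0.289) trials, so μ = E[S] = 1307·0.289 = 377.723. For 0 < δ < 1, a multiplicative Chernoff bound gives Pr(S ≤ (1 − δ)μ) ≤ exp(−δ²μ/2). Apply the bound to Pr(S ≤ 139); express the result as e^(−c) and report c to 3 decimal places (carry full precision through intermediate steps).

Write 139 = (1 − δ)μ, so δ = 1 − 139/377.723 = 0.6320055…
Then the exponent is δ²μ/2 = (μ − 139)²/(2μ) = 75.437120.

75.437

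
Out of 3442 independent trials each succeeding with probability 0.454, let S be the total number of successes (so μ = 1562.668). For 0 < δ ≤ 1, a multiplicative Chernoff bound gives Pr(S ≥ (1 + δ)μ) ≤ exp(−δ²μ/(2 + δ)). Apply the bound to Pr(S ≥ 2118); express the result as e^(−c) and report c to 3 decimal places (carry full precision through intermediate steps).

83.787

Write 2118 = (1 + δ)μ, so δ = 2118/1562.668 − 1 = 0.3553743…
Then the exponent is δ²μ/(2 + δ) = (2118 − μ)² / (μ·(2 + δ)) = 83.787408.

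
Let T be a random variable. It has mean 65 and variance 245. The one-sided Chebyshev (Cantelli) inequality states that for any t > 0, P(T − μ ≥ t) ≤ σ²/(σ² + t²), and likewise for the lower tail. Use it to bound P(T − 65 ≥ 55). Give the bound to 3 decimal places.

0.075

Here σ² = 245 and t = 55, so σ² + t² = 3270.
Cantelli's bound: 245/3270 = 0.0749.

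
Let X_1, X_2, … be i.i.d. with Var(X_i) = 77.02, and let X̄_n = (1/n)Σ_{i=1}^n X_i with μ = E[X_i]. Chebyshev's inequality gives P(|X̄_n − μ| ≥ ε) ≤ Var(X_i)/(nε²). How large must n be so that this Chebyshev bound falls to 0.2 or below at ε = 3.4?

34

Require 77.02/(n·3.4²) ≤ 0.2, i.e. n ≥ 77.02/(0.2·3.4²) = 33.313.
The smallest integer n is 34.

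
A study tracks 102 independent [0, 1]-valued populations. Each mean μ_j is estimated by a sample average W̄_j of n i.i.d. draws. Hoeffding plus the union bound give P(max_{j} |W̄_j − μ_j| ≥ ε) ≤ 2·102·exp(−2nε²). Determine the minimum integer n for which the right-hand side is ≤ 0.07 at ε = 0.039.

2623

Need 2·102·exp(−2nε²) ≤ 0.07, i.e. exp(−2nε²) ≤ 0.07/204.
So 2nε² ≥ ln(204/0.07) = 7.977380.
Hence n ≥ 7.977380/(2·0.039²) = 2622.413.
The smallest integer n is 2623.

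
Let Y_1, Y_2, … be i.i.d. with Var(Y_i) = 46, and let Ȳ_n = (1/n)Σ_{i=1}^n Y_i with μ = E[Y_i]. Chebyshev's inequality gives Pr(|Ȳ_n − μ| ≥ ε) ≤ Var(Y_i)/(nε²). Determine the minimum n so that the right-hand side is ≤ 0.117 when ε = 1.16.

293

Require 46/(n·1.16²) ≤ 0.117, i.e. n ≥ 46/(0.117·1.16²) = 292.184.
The smallest integer n is 293.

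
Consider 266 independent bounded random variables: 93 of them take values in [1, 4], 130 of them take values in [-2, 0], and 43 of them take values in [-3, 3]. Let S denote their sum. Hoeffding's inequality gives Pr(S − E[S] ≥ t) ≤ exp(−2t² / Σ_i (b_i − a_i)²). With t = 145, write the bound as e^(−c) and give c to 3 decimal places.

Σ(b_i − a_i)² = 93·3² + 130·2² + 43·6² = 2905.
c = 2t² / 2905 = 2·145² / 2905 = 14.4750.

14.475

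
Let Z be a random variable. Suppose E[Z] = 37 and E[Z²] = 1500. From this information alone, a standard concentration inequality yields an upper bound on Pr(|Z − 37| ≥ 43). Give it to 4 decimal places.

0.0708

The first two moments determine the variance, so Chebyshev's inequality is the sharpest standard bound available.
Var(Z) = E[Z²] − (E[Z])² = 1500 − 1369 = 131.
Chebyshev's inequality: Pr(|Z − μ| ≥ t) ≤ Var(Z)/t² = 131/1849 = 0.0708.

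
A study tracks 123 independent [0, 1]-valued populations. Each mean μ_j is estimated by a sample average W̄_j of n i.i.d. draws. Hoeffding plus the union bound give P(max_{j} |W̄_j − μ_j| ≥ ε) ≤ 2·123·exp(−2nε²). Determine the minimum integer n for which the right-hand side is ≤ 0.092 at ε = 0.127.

245

Need 2·123·exp(−2nε²) ≤ 0.092, i.e. exp(−2nε²) ≤ 0.092/246.
So 2nε² ≥ ln(246/0.092) = 7.891298.
Hence n ≥ 7.891298/(2·0.127²) = 244.631.
The smallest integer n is 245.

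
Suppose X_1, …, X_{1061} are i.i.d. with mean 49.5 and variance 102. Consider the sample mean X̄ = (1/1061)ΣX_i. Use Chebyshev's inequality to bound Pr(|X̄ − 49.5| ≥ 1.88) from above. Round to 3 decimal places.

0.027

Var(X̄) = Var(X_i)/n = 102/1061 = 0.096136.
Chebyshev: Pr(|X̄ − 49.5| ≥ 1.88) ≤ Var(X̄)/(1.88)² = 102/(1061·1.88²) = 0.0272.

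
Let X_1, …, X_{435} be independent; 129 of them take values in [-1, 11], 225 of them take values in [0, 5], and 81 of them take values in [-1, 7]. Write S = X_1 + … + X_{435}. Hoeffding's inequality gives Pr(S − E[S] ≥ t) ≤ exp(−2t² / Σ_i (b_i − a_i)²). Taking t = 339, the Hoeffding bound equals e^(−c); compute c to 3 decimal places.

7.822

Σ(b_i − a_i)² = 129·12² + 225·5² + 81·8² = 29385.
c = 2t² / 29385 = 2·339² / 29385 = 7.8217.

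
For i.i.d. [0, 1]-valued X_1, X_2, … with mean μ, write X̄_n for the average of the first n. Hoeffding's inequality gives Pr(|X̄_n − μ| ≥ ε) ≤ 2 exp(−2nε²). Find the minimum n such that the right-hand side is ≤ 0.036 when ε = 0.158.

Require 2·exp(−2nε²) ≤ 0.036, i.e. 2nε² ≥ ln(2/0.036) = 4.017384.
So n ≥ 4.017384 / (2·0.158²) = 80.464.
The smallest integer n is 81.

81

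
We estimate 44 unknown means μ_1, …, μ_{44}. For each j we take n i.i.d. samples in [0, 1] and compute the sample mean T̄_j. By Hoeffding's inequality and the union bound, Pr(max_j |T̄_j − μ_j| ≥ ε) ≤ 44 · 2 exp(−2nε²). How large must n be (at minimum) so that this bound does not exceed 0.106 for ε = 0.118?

Need 2·44·exp(−2nε²) ≤ 0.106, i.e. exp(−2nε²) ≤ 0.106/88.
So 2nε² ≥ ln(88/0.106) = 6.721653.
Hence n ≥ 6.721653/(2·0.118²) = 241.369.
The smallest integer n is 242.

242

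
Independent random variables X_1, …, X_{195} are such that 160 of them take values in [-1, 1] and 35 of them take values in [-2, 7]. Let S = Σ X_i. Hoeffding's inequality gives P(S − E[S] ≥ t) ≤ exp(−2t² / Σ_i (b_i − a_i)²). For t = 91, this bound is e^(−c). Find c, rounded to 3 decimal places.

4.766

Σ(b_i − a_i)² = 160·2² + 35·9² = 3475.
c = 2t² / 3475 = 2·91² / 3475 = 4.7660.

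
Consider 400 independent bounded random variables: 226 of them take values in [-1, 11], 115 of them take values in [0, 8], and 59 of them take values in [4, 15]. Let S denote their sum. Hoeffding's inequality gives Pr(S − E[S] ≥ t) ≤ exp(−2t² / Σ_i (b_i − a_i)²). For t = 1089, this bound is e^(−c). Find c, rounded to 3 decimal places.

Σ(b_i − a_i)² = 226·12² + 115·8² + 59·11² = 47043.
c = 2t² / 47043 = 2·1089² / 47043 = 50.4186.

50.419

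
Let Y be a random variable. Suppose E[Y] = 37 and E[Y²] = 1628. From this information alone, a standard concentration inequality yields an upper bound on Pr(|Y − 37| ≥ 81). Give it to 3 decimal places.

The first two moments determine the variance, so Chebyshev's inequality is the sharpest standard bound available.
Var(Y) = E[Y²] − (E[Y])² = 1628 − 1369 = 259.
Chebyshev's inequality: Pr(|Y − μ| ≥ t) ≤ Var(Y)/t² = 259/6561 = 0.0395.

0.039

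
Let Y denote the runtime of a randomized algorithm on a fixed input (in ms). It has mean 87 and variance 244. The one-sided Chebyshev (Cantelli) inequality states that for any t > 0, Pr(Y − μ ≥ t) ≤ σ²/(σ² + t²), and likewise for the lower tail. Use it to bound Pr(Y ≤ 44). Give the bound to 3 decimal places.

Here σ² = 244 and t = 43, so σ² + t² = 2093.
Cantelli's bound: 244/2093 = 0.1166.

0.117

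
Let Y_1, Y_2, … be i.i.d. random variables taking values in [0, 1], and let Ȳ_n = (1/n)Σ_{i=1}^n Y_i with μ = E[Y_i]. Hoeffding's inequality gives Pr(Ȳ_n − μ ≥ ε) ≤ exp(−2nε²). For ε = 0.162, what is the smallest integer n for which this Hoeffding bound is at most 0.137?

38

Require exp(−2nε²) ≤ 0.137, i.e. 2nε² ≥ ln(1/0.137) = 1.987774.
So n ≥ 1.987774 / (2·0.162²) = 37.871.
The smallest integer n is 38.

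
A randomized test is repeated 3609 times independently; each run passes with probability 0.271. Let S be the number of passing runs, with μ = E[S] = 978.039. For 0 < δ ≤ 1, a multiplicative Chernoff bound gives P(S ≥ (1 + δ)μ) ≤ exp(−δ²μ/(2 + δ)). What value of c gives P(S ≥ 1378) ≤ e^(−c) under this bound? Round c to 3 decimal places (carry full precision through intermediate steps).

67.897

Write 1378 = (1 + δ)μ, so δ = 1378/978.039 − 1 = 0.4089418…
Then the exponent is δ²μ/(2 + δ) = (1378 − μ)² / (μ·(2 + δ)) = 67.897349.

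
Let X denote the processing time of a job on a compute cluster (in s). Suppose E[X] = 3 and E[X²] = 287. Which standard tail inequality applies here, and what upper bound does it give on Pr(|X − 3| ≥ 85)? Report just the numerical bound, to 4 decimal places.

The first two moments determine the variance, so Chebyshev's inequality is the sharpest standard bound available.
Var(X) = E[X²] − (E[X])² = 287 − 9 = 278.
Chebyshev's inequality: Pr(|X − μ| ≥ t) ≤ Var(X)/t² = 278/7225 = 0.0385.

0.0385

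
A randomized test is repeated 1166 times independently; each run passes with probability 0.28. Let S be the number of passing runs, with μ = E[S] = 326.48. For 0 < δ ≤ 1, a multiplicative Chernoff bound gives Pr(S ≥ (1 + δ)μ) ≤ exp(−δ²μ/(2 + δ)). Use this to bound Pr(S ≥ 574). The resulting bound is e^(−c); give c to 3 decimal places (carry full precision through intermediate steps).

Write 574 = (1 + δ)μ, so δ = 574/326.48 − 1 = 0.7581475…
Then the exponent is δ²μ/(2 + δ) = (574 − μ)² / (μ·(2 + δ)) = 68.037214.

68.037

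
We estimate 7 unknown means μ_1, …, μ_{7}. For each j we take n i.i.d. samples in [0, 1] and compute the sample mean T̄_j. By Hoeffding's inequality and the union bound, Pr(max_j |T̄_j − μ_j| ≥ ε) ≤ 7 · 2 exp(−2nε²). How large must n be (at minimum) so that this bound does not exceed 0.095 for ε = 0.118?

180

Need 2·7·exp(−2nε²) ≤ 0.095, i.e. exp(−2nε²) ≤ 0.095/14.
So 2nε² ≥ ln(14/0.095) = 4.992936.
Hence n ≥ 4.992936/(2·0.118²) = 179.292.
The smallest integer n is 180.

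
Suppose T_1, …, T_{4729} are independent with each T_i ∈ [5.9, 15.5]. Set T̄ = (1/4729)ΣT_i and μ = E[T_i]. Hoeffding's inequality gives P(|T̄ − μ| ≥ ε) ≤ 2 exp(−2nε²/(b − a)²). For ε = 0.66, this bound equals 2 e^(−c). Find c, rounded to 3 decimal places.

44.704

c = 2nε²/(b − a)² = 2·4729·0.66² / 9.6² = 44.7038.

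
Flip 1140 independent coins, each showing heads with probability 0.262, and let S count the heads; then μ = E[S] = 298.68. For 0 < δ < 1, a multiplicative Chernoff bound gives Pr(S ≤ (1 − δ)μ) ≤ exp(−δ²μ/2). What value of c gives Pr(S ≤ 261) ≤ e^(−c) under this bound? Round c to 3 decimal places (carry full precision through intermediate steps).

2.377

Write 261 = (1 − δ)μ, so δ = 1 − 261/298.68 = 0.1261551…
Then the exponent is δ²μ/2 = (μ − 261)²/(2μ) = 2.376762.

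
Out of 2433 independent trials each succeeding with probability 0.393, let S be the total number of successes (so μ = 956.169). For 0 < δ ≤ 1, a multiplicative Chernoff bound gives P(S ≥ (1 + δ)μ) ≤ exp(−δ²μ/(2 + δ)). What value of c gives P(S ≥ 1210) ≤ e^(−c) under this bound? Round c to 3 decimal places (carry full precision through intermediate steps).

Write 1210 = (1 + δ)μ, so δ = 1210/956.169 − 1 = 0.2654667…
Then the exponent is δ²μ/(2 + δ) = (1210 − μ)² / (μ·(2 + δ)) = 29.743836.

29.744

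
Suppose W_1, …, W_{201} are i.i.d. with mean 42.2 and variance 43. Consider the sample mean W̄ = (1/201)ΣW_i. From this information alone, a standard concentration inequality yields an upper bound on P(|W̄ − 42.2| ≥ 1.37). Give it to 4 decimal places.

With mean and variance of each term known, Chebyshev's inequality bounds the deviation of the sum (or sample mean).
Var(W̄) = Var(W_i)/n = 43/201 = 0.21393.
Chebyshev: P(|W̄ − 42.2| ≥ 1.37) ≤ Var(W̄)/(1.37)² = 43/(201·1.37²) = 0.1140.

0.1140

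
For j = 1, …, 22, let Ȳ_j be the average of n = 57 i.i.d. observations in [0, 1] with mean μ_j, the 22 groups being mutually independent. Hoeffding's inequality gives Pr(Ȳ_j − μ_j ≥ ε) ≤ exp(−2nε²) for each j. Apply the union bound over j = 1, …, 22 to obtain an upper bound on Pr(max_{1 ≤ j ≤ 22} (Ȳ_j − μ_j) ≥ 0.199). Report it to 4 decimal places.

Per-experiment Hoeffding bound: exp(−2·57·0.199²) = exp(−4.51451) = 0.010949.
Union bound over 22 events: 22·0.010949 = 0.24088.

0.2409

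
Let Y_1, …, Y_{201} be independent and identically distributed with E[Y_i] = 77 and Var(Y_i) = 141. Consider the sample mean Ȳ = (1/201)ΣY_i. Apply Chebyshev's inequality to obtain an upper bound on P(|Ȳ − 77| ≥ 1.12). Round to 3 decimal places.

Var(Ȳ) = Var(Y_i)/n = 141/201 = 0.70149.
Chebyshev: P(|Ȳ − 77| ≥ 1.12) ≤ Var(Ȳ)/(1.12)² = 141/(201·1.12²) = 0.5592.

0.559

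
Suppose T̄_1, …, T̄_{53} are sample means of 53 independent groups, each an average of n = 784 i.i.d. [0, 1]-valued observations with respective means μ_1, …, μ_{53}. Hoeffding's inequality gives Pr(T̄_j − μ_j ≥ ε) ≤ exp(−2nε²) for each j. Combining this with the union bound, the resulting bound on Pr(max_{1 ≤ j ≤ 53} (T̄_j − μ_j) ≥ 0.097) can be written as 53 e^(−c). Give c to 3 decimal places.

14.753

Union bound over the 53 events: Pr(max_{1 ≤ j ≤ 53} (T̄_j − μ_j) ≥ 0.097) ≤ 53·exp(−2nε²) = 53 exp(−2·784·0.097²).
So c = 2·784·0.097² = 14.7533.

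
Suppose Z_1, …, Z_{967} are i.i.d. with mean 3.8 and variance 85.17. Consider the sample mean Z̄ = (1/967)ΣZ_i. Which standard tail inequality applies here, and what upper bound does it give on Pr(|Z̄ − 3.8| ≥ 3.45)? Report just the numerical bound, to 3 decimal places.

0.007

With mean and variance of each term known, Chebyshev's inequality bounds the deviation of the sum (or sample mean).
Var(Z̄) = Var(Z_i)/n = 85.17/967 = 0.088077.
Chebyshev: Pr(|Z̄ − 3.8| ≥ 3.45) ≤ Var(Z̄)/(3.45)² = 85.17/(967·3.45²) = 0.0074.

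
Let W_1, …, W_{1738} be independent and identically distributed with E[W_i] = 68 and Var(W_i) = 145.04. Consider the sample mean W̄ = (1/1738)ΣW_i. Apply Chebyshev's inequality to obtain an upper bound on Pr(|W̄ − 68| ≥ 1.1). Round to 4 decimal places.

0.0690

Var(W̄) = Var(W_i)/n = 145.04/1738 = 0.083452.
Chebyshev: Pr(|W̄ − 68| ≥ 1.1) ≤ Var(W̄)/(1.1)² = 145.04/(1738·1.1²) = 0.0690.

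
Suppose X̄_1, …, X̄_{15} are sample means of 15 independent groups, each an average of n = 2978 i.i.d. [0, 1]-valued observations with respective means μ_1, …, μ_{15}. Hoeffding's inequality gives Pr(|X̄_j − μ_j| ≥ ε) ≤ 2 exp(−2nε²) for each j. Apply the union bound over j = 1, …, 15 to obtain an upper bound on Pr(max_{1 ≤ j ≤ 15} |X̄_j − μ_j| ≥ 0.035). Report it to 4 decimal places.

0.0203

Per-experiment Hoeffding bound: 2·exp(−2·2978·0.035²) = 2·exp(−7.29610) = 0.0013564.
Union bound over 15 events: 15·0.0013564 = 0.02035.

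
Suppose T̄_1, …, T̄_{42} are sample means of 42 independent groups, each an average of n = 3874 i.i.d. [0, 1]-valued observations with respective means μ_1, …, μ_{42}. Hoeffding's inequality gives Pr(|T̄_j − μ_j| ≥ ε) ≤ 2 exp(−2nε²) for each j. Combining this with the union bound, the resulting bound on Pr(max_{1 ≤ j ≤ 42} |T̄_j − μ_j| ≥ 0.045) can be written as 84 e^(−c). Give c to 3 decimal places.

15.690

Union bound over the 42 events: Pr(max_{1 ≤ j ≤ 42} |T̄_j − μ_j| ≥ 0.045) ≤ 42·2·exp(−2nε²) = 84 exp(−2·3874·0.045²).
So c = 2·3874·0.045² = 15.6897.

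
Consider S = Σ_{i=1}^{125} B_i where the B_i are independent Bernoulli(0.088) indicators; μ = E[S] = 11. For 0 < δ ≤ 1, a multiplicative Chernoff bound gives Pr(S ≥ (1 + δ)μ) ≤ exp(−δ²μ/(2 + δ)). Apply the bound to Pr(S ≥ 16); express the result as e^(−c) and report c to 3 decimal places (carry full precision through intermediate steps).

Write 16 = (1 + δ)μ, so δ = 16/11 − 1 = 0.4545455…
Then the exponent is δ²μ/(2 + δ) = (16 − μ)² / (μ·(2 + δ)) = 0.925926.

0.926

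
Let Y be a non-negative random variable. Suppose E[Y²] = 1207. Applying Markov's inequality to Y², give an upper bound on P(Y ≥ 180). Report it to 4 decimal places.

0.0373

Since Y ≥ 0, the event {Y ≥ 180} is the same as {Y² ≥ 32400}.
Markov's inequality applied to Y² gives P(Y² ≥ 32400) ≤ E[Y²]/32400 = 1207/32400 = 0.0373.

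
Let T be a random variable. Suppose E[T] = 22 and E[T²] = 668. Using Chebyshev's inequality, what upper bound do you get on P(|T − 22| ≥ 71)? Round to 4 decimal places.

Var(T) = E[T²] − (E[T])² = 668 − 484 = 184.
Chebyshev's inequality: P(|T − μ| ≥ t) ≤ Var(T)/t² = 184/5041 = 0.0365.

0.0365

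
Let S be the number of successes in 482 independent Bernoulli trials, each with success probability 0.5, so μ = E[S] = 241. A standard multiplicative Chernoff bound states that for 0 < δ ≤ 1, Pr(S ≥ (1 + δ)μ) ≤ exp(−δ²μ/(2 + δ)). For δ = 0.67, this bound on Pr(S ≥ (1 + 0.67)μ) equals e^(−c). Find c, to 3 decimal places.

c = δ²μ/(2 + δ) = 0.67²·241/(2 + 0.67) = 40.5187.

40.519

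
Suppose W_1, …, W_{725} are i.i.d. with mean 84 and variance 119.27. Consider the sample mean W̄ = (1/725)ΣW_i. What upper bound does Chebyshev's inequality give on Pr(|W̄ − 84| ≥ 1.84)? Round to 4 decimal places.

Var(W̄) = Var(W_i)/n = 119.27/725 = 0.16451.
Chebyshev: Pr(|W̄ − 84| ≥ 1.84) ≤ Var(W̄)/(1.84)² = 119.27/(725·1.84²) = 0.0486.

0.0486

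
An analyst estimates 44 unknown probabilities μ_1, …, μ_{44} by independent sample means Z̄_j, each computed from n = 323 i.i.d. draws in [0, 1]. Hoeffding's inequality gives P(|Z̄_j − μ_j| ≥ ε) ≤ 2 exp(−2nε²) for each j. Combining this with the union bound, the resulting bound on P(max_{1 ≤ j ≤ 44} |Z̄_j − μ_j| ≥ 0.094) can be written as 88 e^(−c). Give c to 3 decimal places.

Union bound over the 44 events: P(max_{1 ≤ j ≤ 44} |Z̄_j − μ_j| ≥ 0.094) ≤ 44·2·exp(−2nε²) = 88 exp(−2·323·0.094²).
So c = 2·323·0.094² = 5.7081.

5.708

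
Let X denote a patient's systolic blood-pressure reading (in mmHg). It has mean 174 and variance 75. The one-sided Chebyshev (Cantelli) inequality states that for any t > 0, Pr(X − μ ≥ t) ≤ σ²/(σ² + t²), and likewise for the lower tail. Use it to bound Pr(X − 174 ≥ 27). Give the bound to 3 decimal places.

Here σ² = 75 and t = 27, so σ² + t² = 804.
Cantelli's bound: 75/804 = 0.0933.

0.093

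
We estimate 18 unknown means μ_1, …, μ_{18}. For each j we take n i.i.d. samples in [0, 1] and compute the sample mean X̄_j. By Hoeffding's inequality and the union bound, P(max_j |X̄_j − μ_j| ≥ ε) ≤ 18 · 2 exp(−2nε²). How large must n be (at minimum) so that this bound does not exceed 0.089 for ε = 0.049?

1251

Need 2·18·exp(−2nε²) ≤ 0.089, i.e. exp(−2nε²) ≤ 0.089/36.
So 2nε² ≥ ln(36/0.089) = 6.002638.
Hence n ≥ 6.002638/(2·0.049²) = 1250.029.
The smallest integer n is 1251.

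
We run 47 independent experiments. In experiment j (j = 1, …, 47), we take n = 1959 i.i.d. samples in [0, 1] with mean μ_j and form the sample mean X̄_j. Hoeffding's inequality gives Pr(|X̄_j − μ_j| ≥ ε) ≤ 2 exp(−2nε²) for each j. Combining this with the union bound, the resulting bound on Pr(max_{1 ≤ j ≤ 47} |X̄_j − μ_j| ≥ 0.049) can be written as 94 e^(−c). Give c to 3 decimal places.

Union bound over the 47 events: Pr(max_{1 ≤ j ≤ 47} |X̄_j − μ_j| ≥ 0.049) ≤ 47·2·exp(−2nε²) = 94 exp(−2·1959·0.049²).
So c = 2·1959·0.049² = 9.4071.

9.407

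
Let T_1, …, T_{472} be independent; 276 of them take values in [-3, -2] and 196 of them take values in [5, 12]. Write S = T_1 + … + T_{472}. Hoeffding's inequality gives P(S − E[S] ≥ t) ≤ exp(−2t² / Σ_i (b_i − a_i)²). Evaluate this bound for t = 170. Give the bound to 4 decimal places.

Σ(b_i − a_i)² = 276·1² + 196·7² = 9880.
Exponent = 2·170² / 9880 = 5.85020.
Bound = exp(−5.85020) = 0.00288.

0.0029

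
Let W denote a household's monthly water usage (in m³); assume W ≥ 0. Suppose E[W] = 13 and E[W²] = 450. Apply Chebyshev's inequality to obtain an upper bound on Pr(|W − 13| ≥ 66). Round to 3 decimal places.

0.065

Var(W) = E[W²] − (E[W])² = 450 − 169 = 281.
Chebyshev's inequality: Pr(|W − μ| ≥ t) ≤ Var(W)/t² = 281/4356 = 0.0645.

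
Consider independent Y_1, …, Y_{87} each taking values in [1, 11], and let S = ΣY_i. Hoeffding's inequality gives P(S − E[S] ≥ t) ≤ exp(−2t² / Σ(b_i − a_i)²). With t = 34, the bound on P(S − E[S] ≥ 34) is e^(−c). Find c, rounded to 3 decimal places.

Σ(b_i − a_i)² = 87·(10)² = 8700.
c = 2t²/8700 = 2·34²/8700 = 0.2657.

0.266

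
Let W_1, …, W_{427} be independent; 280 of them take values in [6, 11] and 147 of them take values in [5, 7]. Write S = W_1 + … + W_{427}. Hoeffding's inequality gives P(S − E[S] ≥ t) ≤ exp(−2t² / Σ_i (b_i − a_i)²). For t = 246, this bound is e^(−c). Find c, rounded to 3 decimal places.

15.950

Σ(b_i − a_i)² = 280·5² + 147·2² = 7588.
c = 2t² / 7588 = 2·246² / 7588 = 15.9504.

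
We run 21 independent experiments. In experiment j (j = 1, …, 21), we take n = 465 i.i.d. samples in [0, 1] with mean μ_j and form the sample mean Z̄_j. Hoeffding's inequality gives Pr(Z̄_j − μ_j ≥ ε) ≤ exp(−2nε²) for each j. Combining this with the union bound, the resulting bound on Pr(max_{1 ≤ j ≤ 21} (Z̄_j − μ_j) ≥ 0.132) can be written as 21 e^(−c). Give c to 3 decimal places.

Union bound over the 21 events: Pr(max_{1 ≤ j ≤ 21} (Z̄_j − μ_j) ≥ 0.132) ≤ 21·exp(−2nε²) = 21 exp(−2·465·0.132²).
So c = 2·465·0.132² = 16.2043.

16.204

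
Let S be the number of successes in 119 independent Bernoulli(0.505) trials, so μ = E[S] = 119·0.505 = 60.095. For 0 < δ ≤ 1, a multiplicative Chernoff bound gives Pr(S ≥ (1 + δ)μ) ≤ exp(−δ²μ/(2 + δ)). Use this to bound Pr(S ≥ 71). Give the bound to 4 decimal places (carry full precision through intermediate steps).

Write 71 = (1 + δ)μ, so δ = 71/60.095 − 1 = 0.1814627…
Then the exponent is δ²μ/(2 + δ) = (71 − μ)² / (μ·(2 + δ)) = 0.907121.
Bound = exp(−0.907121) = 0.40368.

0.4037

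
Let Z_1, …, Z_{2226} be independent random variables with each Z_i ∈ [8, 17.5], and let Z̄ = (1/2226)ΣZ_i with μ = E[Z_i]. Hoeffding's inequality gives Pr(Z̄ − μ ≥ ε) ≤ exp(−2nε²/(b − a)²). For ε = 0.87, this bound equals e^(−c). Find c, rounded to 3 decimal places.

37.338

c = 2nε²/(b − a)² = 2·2226·0.87² / 9.5² = 37.3376.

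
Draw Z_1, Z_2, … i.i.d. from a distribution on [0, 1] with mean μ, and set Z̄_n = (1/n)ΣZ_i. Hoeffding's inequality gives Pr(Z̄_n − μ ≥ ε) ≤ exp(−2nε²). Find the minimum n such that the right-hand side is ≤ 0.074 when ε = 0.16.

51

Require exp(−2nε²) ≤ 0.074, i.e. 2nε² ≥ ln(1/0.074) = 2.603690.
So n ≥ 2.603690 / (2·0.16²) = 50.853.
The smallest integer n is 51.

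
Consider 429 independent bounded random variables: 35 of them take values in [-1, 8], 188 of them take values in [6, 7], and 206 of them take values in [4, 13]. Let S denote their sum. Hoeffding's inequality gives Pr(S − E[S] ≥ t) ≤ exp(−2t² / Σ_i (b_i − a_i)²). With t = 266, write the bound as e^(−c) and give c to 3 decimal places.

Σ(b_i − a_i)² = 35·9² + 188·1² + 206·9² = 19709.
c = 2t² / 19709 = 2·266² / 19709 = 7.1801.

7.180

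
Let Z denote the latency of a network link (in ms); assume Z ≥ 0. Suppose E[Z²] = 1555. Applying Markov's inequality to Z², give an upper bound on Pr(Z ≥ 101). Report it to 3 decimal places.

0.152

Since Z ≥ 0, the event {Z ≥ 101} is the same as {Z² ≥ 10201}.
Markov's inequality applied to Z² gives Pr(Z² ≥ 10201) ≤ E[Z²]/10201 = 1555/10201 = 0.1524.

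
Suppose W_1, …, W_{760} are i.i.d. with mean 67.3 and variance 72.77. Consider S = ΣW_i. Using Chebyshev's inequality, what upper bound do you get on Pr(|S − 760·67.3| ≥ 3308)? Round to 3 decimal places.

Var(S) = n·Var(W_i) = 760·72.77 = 55305.2.
Chebyshev: Pr(|S − 760·67.3| ≥ 3308) ≤ Var(S)/3308² = 55305.2/10942864 = 0.0051.

0.005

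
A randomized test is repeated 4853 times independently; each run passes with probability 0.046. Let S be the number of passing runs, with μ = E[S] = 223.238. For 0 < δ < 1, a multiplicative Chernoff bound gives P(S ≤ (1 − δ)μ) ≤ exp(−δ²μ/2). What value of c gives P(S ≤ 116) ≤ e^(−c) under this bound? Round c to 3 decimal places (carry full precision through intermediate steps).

Write 116 = (1 − δ)μ, so δ = 1 − 116/223.238 = 0.4803752…
Then the exponent is δ²μ/2 = (μ − 116)²/(2μ) = 25.757238.

25.757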